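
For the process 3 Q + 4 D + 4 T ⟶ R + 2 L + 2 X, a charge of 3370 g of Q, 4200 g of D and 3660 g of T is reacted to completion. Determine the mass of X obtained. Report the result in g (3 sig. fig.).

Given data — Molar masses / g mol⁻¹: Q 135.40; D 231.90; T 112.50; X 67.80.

n(Q) = 3370 / 135.40 = 24.89 mol
n(D) = 4200 / 231.90 = 18.11 mol
n(T) = 3660 / 112.50 = 32.53 mol
n/ν for Q = 24.89/3 = 8.297
n/ν for D = 18.11/4 = 4.528
n/ν for T = 32.53/4 = 8.133
Smallest n/ν is D → limiting reagent.
n(X) = (2/4) × 18.11 = 9.055 mol
mass = 9.055 × 67.80 = 613.9 g

614 g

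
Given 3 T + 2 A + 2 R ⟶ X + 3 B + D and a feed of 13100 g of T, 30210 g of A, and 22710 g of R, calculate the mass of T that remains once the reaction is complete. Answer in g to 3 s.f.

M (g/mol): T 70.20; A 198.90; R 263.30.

n(T) = 13100 / 70.20 = 186.6 mol
n(A) = 30210 / 198.90 = 151.9 mol
n(R) = 22710 / 263.30 = 86.25 mol
n/ν → T: 62.20, A: 75.95, R: 43.13; R is limiting.
T consumed = (3/2) × 86.25 = 129.4 mol
T remaining = 186.6 − 129.4 = 57.20 mol
mass = 57.20 × 70.20 = 4015 g

4020 g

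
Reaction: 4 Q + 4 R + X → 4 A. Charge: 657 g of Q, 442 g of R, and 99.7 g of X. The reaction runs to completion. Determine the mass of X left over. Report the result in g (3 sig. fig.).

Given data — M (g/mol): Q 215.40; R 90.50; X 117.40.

n(Q) = 657.0 / 215.40 = 3.050 mol
n(R) = 442.0 / 90.50 = 4.884 mol
n(X) = 99.70 / 117.40 = 0.8492 mol
n/ν → Q: 0.7625, R: 1.221, X: 0.8492; Q is limiting.
X consumed = (1/4) × 3.050 = 0.7625 mol
X remaining = 0.8492 − 0.7625 = 0.08670 mol
mass = 0.08670 × 117.40 = 10.18 g

10.2 g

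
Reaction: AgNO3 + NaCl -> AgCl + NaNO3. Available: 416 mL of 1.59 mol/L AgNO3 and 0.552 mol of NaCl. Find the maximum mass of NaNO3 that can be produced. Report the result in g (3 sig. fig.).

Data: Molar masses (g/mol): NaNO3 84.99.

46.9 g

n(AgNO3) = 1.59 × 416.0/1000 = 0.6614 mol
n(NaCl) = 0.5520 mol
n/ν for AgNO3 = 0.6614/1 = 0.6614
n/ν for NaCl = 0.5520/1 = 0.5520
Smallest n/ν is NaCl → limiting reagent.
n(NaNO3) = (1/1) × 0.5520 = 0.5520 mol
mass = 0.5520 × 84.99 = 46.91 g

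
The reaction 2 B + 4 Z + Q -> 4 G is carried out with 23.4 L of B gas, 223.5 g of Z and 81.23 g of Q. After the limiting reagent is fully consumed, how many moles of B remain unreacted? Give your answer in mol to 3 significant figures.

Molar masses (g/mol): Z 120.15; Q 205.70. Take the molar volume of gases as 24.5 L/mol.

0.165 mol

n(B) = 23.40 / 24.5 = 0.9551 mol
n(Z) = 223.5 / 120.15 = 1.860 mol
n(Q) = 81.23 / 205.70 = 0.3949 mol
n/ν for B = 0.9551/2 = 0.4776
n/ν for Z = 1.860/4 = 0.4650
n/ν for Q = 0.3949/1 = 0.3949
Smallest n/ν is Q → limiting reagent.
B consumed = (2/1) × 0.3949 = 0.7898 mol
B remaining = 0.9551 − 0.7898 = 0.1653 mol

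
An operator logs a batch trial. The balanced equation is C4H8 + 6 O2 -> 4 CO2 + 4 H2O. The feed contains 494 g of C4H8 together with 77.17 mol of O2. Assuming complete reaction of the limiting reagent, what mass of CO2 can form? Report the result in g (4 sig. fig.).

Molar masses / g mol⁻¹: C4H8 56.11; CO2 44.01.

1550 g

n(C4H8) = 494.0 / 56.11 = 8.804 mol
n(O2) = 77.17 mol
n/ν for C4H8 = 8.804/1 = 8.804
n/ν for O2 = 77.17/6 = 12.86
Smallest n/ν is C4H8 → limiting reagent.
n(CO2) = (4/1) × 8.804 = 35.22 mol
mass = 35.22 × 44.01 = 1550 g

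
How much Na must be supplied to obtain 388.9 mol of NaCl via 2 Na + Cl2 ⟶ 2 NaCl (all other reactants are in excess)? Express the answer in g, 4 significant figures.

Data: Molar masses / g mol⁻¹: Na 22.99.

n(NaCl) = 388.9 mol
n(Na) = (2/2) × 388.9 = 388.9 mol
mass = 388.9 × 22.99 = 8941 g

8941 g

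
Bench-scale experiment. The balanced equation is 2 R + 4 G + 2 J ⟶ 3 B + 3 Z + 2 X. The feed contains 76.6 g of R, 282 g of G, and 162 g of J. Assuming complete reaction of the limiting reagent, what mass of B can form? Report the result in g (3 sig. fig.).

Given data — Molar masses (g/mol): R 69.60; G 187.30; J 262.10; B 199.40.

185 g

n(R) = 76.60 / 69.60 = 1.101 mol
n(G) = 282.0 / 187.30 = 1.506 mol
n(J) = 162.0 / 262.10 = 0.6181 mol
n/ν for R = 1.101/2 = 0.5505
n/ν for G = 1.506/4 = 0.3765
n/ν for J = 0.6181/2 = 0.3091
Smallest n/ν is J → limiting reagent.
n(B) = (3/2) × 0.6181 = 0.9272 mol
mass = 0.9272 × 199.40 = 184.9 g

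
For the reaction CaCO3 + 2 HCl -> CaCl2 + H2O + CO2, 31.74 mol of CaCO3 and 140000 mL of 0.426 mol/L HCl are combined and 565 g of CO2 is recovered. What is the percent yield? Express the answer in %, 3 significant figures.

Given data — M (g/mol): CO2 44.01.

n(CaCO3) = 31.74 mol
n(HCl) = 0.426 × 140000/1000 = 59.64 mol
n/ν for CaCO3 = 31.74/1 = 31.74
n/ν for HCl = 59.64/2 = 29.82
Smallest n/ν is HCl → limiting reagent.
theoretical n(CO2) = (1/2) × 59.64 = 29.82 mol → 1312 g
% yield = 565 / 1312 × 100 = 43.06 %

43.1 %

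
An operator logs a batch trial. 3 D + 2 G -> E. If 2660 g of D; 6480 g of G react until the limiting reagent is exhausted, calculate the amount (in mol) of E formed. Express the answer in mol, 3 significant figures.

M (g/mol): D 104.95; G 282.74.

n(D) = 2660 / 104.95 = 25.35 mol
n(G) = 6480 / 282.74 = 22.92 mol
n/ν for D = 25.35/3 = 8.450
n/ν for G = 22.92/2 = 11.46
Smallest n/ν is D → limiting reagent.
n(E) = (1/3) × 25.35 = 8.450 mol

8.45 mol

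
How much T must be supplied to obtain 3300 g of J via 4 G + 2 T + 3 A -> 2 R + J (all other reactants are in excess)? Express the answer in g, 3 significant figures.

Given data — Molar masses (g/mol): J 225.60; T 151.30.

4430 g

n(J) = 3300 / 225.60 = 14.63 mol
n(T) = (2/1) × 14.63 = 29.26 mol
mass = 29.26 × 151.30 = 4427 g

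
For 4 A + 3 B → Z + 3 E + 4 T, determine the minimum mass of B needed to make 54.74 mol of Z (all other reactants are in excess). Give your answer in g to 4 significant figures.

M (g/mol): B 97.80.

n(Z) = 54.74 mol
n(B) = (3/1) × 54.74 = 164.2 mol
mass = 164.2 × 97.80 = 16060 g

16060 g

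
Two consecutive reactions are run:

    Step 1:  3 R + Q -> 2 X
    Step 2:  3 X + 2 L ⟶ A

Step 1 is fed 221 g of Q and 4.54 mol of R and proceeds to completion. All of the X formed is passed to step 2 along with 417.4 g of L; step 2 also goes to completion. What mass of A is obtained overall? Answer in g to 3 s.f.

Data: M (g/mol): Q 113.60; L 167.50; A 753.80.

761 g

Step 1:
n(Q) = 221.0 / 113.60 = 1.945 mol
n(R) = 4.540 mol
n/ν for Q = 1.945/1 = 1.945
n/ν for R = 4.540/3 = 1.513
Smallest n/ν is R → limiting reagent.
n(X) produced = (2/3) × 4.540 = 3.027 mol
Step 2:
n(X) available = 3.027 mol
n(L) = 417.4 / 167.50 = 2.492 mol
n/ν for X = 3.027/3 = 1.009
n/ν for L = 2.492/2 = 1.246
Smallest n/ν is X → limiting reagent.
n(A) = (1/3) × 3.027 = 1.009 mol
mass = 1.009 × 753.80 = 760.6 g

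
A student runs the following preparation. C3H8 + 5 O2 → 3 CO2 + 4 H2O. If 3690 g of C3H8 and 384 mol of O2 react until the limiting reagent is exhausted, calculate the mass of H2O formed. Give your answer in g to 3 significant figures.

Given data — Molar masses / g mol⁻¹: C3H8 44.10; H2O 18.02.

5540 g

n(C3H8) = 3690 / 44.10 = 83.67 mol
n(O2) = 384.0 mol
n/ν for C3H8 = 83.67/1 = 83.67
n/ν for O2 = 384.0/5 = 76.80
Smallest n/ν is O2 → limiting reagent.
n(H2O) = (4/5) × 384.0 = 307.2 mol
mass = 307.2 × 18.02 = 5536 g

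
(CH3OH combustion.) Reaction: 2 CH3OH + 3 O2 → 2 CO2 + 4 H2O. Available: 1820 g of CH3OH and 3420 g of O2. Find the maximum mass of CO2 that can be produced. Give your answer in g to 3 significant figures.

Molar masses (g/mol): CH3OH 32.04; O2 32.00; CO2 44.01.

2500 g

n(CH3OH) = 1820 / 32.04 = 56.80 mol
n(O2) = 3420 / 32.00 = 106.9 mol
n/ν → CH3OH: 28.40, O2: 35.63; CH3OH is limiting.
n(CO2) = (2/2) × 56.80 = 56.80 mol
mass = 56.80 × 44.01 = 2500 g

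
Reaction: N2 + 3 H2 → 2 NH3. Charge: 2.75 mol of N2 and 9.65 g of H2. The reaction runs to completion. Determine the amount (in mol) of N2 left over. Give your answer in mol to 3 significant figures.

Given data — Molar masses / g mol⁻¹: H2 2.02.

1.16 mol

n(N2) = 2.750 mol
n(H2) = 9.650 / 2.02 = 4.777 mol
n/ν for N2 = 2.750/1 = 2.750
n/ν for H2 = 4.777/3 = 1.592
Smallest n/ν is H2 → limiting reagent.
N2 consumed = (1/3) × 4.777 = 1.592 mol
N2 remaining = 2.750 − 1.592 = 1.158 mol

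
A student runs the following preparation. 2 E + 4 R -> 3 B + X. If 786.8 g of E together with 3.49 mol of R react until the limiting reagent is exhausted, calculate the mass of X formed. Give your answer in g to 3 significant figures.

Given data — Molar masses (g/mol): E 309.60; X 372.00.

n(E) = 786.8 / 309.60 = 2.541 mol
n(R) = 3.490 mol
n/ν for E = 2.541/2 = 1.271
n/ν for R = 3.490/4 = 0.8725
Smallest n/ν is R → limiting reagent.
n(X) = (1/4) × 3.490 = 0.8725 mol
mass = 0.8725 × 372.00 = 324.6 g

325 g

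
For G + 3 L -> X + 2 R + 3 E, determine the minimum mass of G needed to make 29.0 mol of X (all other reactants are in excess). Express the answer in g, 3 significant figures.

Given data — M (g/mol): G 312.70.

9070 g

n(X) = 29.00 mol
n(G) = (1/1) × 29.00 = 29.00 mol
mass = 29.00 × 312.70 = 9068 g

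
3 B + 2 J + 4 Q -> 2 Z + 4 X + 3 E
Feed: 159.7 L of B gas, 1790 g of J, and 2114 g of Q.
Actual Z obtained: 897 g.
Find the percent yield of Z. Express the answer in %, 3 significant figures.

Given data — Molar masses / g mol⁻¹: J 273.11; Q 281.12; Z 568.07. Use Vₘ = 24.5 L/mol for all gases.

n(B) = 159.7 / 24.5 = 6.518 mol
n(J) = 1790 / 273.11 = 6.554 mol
n(Q) = 2114 / 281.12 = 7.520 mol
n/ν → B: 2.173, J: 3.277, Q: 1.880; Q is limiting.
theoretical n(Z) = (2/4) × 7.520 = 3.760 mol → 2136 g
% yield = 897 / 2136 × 100 = 41.99 %

42.0 %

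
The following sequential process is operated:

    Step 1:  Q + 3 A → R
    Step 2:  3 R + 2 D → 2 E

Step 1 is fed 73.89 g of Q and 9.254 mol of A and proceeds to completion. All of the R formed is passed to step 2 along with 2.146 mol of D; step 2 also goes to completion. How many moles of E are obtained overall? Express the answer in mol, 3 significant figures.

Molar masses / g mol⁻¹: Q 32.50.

1.52 mol

Step 1:
n(Q) = 73.89 / 32.50 = 2.274 mol
n(A) = 9.254 mol
n/ν → Q: 2.274, A: 3.085; Q is limiting.
n(R) produced = (1/1) × 2.274 = 2.274 mol
Step 2:
n(R) available = 2.274 mol
n(D) = 2.146 mol
n/ν → R: 0.7580, D: 1.073; R is limiting.
n(E) = (2/3) × 2.274 = 1.516 mol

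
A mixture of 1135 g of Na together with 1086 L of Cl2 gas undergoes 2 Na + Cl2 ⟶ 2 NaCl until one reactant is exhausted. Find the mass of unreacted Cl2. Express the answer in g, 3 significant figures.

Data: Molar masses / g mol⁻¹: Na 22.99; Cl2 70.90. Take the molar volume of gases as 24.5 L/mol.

1390 g

n(Na) = 1135 / 22.99 = 49.37 mol
n(Cl2) = 1086 / 24.5 = 44.33 mol
n/ν for Na = 49.37/2 = 24.69
n/ν for Cl2 = 44.33/1 = 44.33
Smallest n/ν is Na → limiting reagent.
Cl2 consumed = (1/2) × 49.37 = 24.69 mol
Cl2 remaining = 44.33 − 24.69 = 19.64 mol
mass = 19.64 × 70.90 = 1392 g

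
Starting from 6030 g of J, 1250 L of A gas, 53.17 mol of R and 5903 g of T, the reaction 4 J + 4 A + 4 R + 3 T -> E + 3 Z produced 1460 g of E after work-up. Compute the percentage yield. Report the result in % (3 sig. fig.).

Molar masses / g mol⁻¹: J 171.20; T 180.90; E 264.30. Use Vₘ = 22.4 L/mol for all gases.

n(J) = 6030 / 171.20 = 35.22 mol
n(A) = 1250 / 22.4 = 55.80 mol
n(R) = 53.17 mol
n(T) = 5903 / 180.90 = 32.63 mol
n/ν for J = 35.22/4 = 8.805
n/ν for A = 55.80/4 = 13.95
n/ν for R = 53.17/4 = 13.29
n/ν for T = 32.63/3 = 10.88
Smallest n/ν is J → limiting reagent.
theoretical n(E) = (1/4) × 35.22 = 8.805 mol → 2327 g
% yield = 1460 / 2327 × 100 = 62.74 %

62.7 %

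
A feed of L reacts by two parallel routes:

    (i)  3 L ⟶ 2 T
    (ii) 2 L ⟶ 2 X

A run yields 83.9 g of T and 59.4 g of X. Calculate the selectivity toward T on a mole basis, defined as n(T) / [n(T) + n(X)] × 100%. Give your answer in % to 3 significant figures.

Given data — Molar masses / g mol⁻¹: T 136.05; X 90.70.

n(T) = 83.9 / 136.05 = 0.6167 mol
n(X) = 59.4 / 90.70 = 0.6549 mol
selectivity = 0.6167/(0.6167+0.6549) × 100 = 48.50 %

48.5 %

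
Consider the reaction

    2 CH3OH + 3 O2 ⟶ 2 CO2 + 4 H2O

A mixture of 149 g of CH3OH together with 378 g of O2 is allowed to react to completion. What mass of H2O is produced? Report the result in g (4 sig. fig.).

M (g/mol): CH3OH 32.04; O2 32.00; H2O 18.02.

n(CH3OH) = 149.0 / 32.04 = 4.650 mol
n(O2) = 378.0 / 32.00 = 11.81 mol
n/ν for CH3OH = 4.650/2 = 2.325
n/ν for O2 = 11.81/3 = 3.937
Smallest n/ν is CH3OH → limiting reagent.
n(H2O) = (4/2) × 4.650 = 9.300 mol
mass = 9.300 × 18.02 = 167.6 g

167.6 g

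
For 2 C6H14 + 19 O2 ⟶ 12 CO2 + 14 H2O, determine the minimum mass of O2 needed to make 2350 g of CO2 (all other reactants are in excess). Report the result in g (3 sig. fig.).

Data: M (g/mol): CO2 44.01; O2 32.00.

2710 g

n(CO2) = 2350 / 44.01 = 53.40 mol
n(O2) = (19/12) × 53.40 = 84.55 mol
mass = 84.55 × 32.00 = 2706 g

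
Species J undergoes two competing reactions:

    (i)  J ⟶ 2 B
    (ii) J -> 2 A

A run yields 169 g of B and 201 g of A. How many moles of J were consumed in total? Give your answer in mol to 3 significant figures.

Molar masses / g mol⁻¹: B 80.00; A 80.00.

2.31 mol

n(B) = 169 / 80.00 = 2.113 mol
n(A) = 201 / 80.00 = 2.513 mol
n(J) via (i) = (1/2)×2.113 = 1.057 mol
n(J) via (ii) = (1/2)×2.513 = 1.257 mol
total n(J) = 1.057 + 1.257 = 2.314 mol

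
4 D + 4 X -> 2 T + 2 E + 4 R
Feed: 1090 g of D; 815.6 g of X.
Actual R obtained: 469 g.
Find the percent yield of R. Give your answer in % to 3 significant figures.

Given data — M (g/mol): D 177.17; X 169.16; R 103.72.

93.8 %

n(D) = 1090 / 177.17 = 6.152 mol
n(X) = 815.6 / 169.16 = 4.821 mol
n/ν for D = 6.152/4 = 1.538
n/ν for X = 4.821/4 = 1.205
Smallest n/ν is X → limiting reagent.
theoretical n(R) = (4/4) × 4.821 = 4.821 mol → 500.0 g
% yield = 469 / 500.0 × 100 = 93.80 %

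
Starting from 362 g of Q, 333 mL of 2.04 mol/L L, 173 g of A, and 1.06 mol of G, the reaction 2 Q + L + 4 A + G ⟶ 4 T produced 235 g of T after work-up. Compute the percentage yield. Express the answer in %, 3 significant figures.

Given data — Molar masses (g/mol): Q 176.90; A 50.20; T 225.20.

n(Q) = 362.0 / 176.90 = 2.046 mol
n(L) = 2.04 × 333.0/1000 = 0.6793 mol
n(A) = 173.0 / 50.20 = 3.446 mol
n(G) = 1.060 mol
n/ν for Q = 2.046/2 = 1.023
n/ν for L = 0.6793/1 = 0.6793
n/ν for A = 3.446/4 = 0.8615
n/ν for G = 1.060/1 = 1.060
Smallest n/ν is L → limiting reagent.
theoretical n(T) = (4/1) × 0.6793 = 2.717 mol → 611.9 g
% yield = 235 / 611.9 × 100 = 38.40 %

38.4 %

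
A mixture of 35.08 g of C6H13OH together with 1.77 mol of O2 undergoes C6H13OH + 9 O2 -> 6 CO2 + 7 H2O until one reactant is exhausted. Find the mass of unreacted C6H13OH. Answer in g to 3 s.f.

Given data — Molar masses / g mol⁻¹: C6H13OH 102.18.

15.0 g

n(C6H13OH) = 35.08 / 102.18 = 0.3433 mol
n(O2) = 1.770 mol
n/ν for C6H13OH = 0.3433/1 = 0.3433
n/ν for O2 = 1.770/9 = 0.1967
Smallest n/ν is O2 → limiting reagent.
C6H13OH consumed = (1/9) × 1.770 = 0.1967 mol
C6H13OH remaining = 0.3433 − 0.1967 = 0.1466 mol
mass = 0.1466 × 102.18 = 14.98 g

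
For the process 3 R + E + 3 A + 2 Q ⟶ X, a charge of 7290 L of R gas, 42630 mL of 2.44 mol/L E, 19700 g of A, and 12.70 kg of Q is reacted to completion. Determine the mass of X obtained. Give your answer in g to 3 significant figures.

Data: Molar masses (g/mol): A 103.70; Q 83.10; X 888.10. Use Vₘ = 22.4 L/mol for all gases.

56200 g

n(R) = 7290 / 22.4 = 325.4 mol
n(E) = 2.44 × 42630/1000 = 104.0 mol
n(A) = 19700 / 103.70 = 190.0 mol
n(Q) = 12.70×1000 / 83.10 = 152.8 mol
n/ν for R = 325.4/3 = 108.5
n/ν for E = 104.0/1 = 104.0
n/ν for A = 190.0/3 = 63.33
n/ν for Q = 152.8/2 = 76.40
Smallest n/ν is A → limiting reagent.
n(X) = (1/3) × 190.0 = 63.33 mol
mass = 63.33 × 888.10 = 56240 g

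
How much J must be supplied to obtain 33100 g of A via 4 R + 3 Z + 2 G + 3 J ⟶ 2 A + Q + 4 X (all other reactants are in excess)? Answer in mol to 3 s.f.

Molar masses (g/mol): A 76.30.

651 mol

n(A) = 33100 / 76.30 = 433.8 mol
n(J) = (3/2) × 433.8 = 650.7 mol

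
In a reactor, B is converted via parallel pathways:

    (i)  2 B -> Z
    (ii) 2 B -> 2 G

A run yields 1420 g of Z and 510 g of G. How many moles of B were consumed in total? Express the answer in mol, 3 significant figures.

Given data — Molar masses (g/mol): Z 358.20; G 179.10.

10.8 mol

n(Z) = 1420 / 358.20 = 3.964 mol
n(G) = 510 / 179.10 = 2.848 mol
n(B) via (i) = (2/1)×3.964 = 7.928 mol
n(B) via (ii) = (2/2)×2.848 = 2.848 mol
total n(B) = 7.928 + 2.848 = 10.78 mol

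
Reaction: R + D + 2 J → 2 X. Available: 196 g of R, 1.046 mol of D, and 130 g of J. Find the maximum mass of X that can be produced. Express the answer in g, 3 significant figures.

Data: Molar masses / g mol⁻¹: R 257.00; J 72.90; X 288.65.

n(R) = 196.0 / 257.00 = 0.7626 mol
n(D) = 1.046 mol
n(J) = 130.0 / 72.90 = 1.783 mol
n/ν for R = 0.7626/1 = 0.7626
n/ν for D = 1.046/1 = 1.046
n/ν for J = 1.783/2 = 0.8915
Smallest n/ν is R → limiting reagent.
n(X) = (2/1) × 0.7626 = 1.525 mol
mass = 1.525 × 288.65 = 440.2 g

440 g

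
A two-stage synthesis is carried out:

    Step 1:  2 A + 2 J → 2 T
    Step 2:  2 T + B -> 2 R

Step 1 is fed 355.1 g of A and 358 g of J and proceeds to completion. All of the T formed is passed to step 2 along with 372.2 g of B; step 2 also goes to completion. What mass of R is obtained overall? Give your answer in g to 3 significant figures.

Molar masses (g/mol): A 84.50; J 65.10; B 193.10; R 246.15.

949 g

Step 1:
n(A) = 355.1 / 84.50 = 4.202 mol
n(J) = 358.0 / 65.10 = 5.499 mol
n/ν → A: 2.101, J: 2.750; A is limiting.
n(T) produced = (2/2) × 4.202 = 4.202 mol
Step 2:
n(T) available = 4.202 mol
n(B) = 372.2 / 193.10 = 1.927 mol
n/ν → T: 2.101, B: 1.927; B is limiting.
n(R) = (2/1) × 1.927 = 3.854 mol
mass = 3.854 × 246.15 = 948.7 g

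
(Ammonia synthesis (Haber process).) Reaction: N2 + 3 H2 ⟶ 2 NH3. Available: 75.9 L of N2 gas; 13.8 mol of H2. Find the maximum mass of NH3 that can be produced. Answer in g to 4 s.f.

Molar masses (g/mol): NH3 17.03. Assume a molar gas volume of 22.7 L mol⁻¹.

n(N2) = 75.90 / 22.7 = 3.344 mol
n(H2) = 13.80 mol
n/ν → N2: 3.344, H2: 4.600; N2 is limiting.
n(NH3) = (2/1) × 3.344 = 6.688 mol
mass = 6.688 × 17.03 = 113.9 g

113.9 g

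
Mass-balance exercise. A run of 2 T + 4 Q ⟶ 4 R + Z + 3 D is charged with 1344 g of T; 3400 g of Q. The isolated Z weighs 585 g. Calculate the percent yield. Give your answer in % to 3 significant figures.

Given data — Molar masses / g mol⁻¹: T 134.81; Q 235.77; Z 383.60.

n(T) = 1344 / 134.81 = 9.970 mol
n(Q) = 3400 / 235.77 = 14.42 mol
n/ν → T: 4.985, Q: 3.605; Q is limiting.
theoretical n(Z) = (1/4) × 14.42 = 3.605 mol → 1383 g
% yield = 585 / 1383 × 100 = 42.30 %

42.3 %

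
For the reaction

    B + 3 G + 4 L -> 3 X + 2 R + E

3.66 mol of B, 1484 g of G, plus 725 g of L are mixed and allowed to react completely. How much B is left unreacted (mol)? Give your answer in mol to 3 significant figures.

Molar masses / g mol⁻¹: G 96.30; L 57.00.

n(B) = 3.660 mol
n(G) = 1484 / 96.30 = 15.41 mol
n(L) = 725.0 / 57.00 = 12.72 mol
n/ν → B: 3.660, G: 5.137, L: 3.180; L is limiting.
B consumed = (1/4) × 12.72 = 3.180 mol
B remaining = 3.660 − 3.180 = 0.4800 mol

0.480 mol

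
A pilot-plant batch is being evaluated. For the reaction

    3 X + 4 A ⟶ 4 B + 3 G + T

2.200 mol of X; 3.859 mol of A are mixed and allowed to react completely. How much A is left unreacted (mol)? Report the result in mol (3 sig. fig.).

n(X) = 2.200 mol
n(A) = 3.859 mol
n/ν for X = 2.200/3 = 0.7333
n/ν for A = 3.859/4 = 0.9648
Smallest n/ν is X → limiting reagent.
A consumed = (4/3) × 2.200 = 2.933 mol
A remaining = 3.859 − 2.933 = 0.9260 mol

0.926 mol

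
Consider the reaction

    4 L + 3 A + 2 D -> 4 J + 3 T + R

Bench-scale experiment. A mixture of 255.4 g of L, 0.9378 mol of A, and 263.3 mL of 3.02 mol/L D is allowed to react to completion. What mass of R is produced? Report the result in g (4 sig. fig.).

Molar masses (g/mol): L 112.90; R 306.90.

95.94 g

n(L) = 255.4 / 112.90 = 2.262 mol
n(A) = 0.9378 mol
n(D) = 3.02 × 263.3/1000 = 0.7952 mol
n/ν for L = 2.262/4 = 0.5655
n/ν for A = 0.9378/3 = 0.3126
n/ν for D = 0.7952/2 = 0.3976
Smallest n/ν is A → limiting reagent.
n(R) = (1/3) × 0.9378 = 0.3126 mol
mass = 0.3126 × 306.90 = 95.94 g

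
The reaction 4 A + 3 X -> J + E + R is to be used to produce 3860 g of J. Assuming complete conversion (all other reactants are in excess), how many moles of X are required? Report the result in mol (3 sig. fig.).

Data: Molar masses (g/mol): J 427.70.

n(J) = 3860 / 427.70 = 9.025 mol
n(X) = (3/1) × 9.025 = 27.08 mol

27.1 mol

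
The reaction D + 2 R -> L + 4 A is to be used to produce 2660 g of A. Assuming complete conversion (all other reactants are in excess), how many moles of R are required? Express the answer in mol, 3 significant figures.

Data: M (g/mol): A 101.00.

n(A) = 2660 / 101.00 = 26.34 mol
n(R) = (2/4) × 26.34 = 13.17 mol

13.2 mol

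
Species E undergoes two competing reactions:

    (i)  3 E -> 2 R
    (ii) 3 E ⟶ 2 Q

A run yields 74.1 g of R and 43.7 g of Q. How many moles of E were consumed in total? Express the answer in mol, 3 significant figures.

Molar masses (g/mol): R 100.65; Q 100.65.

n(R) = 74.1 / 100.65 = 0.7362 mol
n(Q) = 43.7 / 100.65 = 0.4342 mol
n(E) via (i) = (3/2)×0.7362 = 1.104 mol
n(E) via (ii) = (3/2)×0.4342 = 0.6513 mol
total n(E) = 1.104 + 0.6513 = 1.755 mol

1.76 mol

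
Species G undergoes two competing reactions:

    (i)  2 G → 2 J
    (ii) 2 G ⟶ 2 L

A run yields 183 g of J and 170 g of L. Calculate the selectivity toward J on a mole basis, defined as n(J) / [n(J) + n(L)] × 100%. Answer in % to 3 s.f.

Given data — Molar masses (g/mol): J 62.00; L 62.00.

n(J) = 183 / 62.00 = 2.952 mol
n(L) = 170 / 62.00 = 2.742 mol
selectivity = 2.952/(2.952+2.742) × 100 = 51.84 %

51.8 %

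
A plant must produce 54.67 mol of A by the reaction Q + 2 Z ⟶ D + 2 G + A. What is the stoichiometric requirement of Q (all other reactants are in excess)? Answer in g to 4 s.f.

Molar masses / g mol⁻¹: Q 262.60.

14360 g

n(A) = 54.67 mol
n(Q) = (1/1) × 54.67 = 54.67 mol
mass = 54.67 × 262.60 = 14360 g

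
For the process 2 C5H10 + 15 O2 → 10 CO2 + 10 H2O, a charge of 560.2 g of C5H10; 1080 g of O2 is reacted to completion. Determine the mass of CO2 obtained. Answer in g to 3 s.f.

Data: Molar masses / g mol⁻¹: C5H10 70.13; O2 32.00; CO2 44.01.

n(C5H10) = 560.2 / 70.13 = 7.988 mol
n(O2) = 1080 / 32.00 = 33.75 mol
n/ν for C5H10 = 7.988/2 = 3.994
n/ν for O2 = 33.75/15 = 2.250
Smallest n/ν is O2 → limiting reagent.
n(CO2) = (10/15) × 33.75 = 22.50 mol
mass = 22.50 × 44.01 = 990.2 g

990 g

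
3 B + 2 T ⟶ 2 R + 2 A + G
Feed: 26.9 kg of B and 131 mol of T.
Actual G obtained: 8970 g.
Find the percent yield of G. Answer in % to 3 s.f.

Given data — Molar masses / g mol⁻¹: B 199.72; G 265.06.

75.4 %

n(B) = 26.90×1000 / 199.72 = 134.7 mol
n(T) = 131.0 mol
n/ν → B: 44.90, T: 65.50; B is limiting.
theoretical n(G) = (1/3) × 134.7 = 44.90 mol → 11900 g
% yield = 8970 / 11900 × 100 = 75.38 %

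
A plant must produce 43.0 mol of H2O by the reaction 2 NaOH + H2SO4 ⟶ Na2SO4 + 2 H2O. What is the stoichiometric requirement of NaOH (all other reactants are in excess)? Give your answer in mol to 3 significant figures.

n(H2O) = 43.00 mol
n(NaOH) = (2/2) × 43.00 = 43.00 mol

43.0 mol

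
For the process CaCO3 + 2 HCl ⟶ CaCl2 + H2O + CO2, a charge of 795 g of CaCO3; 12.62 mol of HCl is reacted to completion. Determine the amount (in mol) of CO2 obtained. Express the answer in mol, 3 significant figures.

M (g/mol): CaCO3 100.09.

n(CaCO3) = 795.0 / 100.09 = 7.943 mol
n(HCl) = 12.62 mol
n/ν for CaCO3 = 7.943/1 = 7.943
n/ν for HCl = 12.62/2 = 6.310
Smallest n/ν is HCl → limiting reagent.
n(CO2) = (1/2) × 12.62 = 6.310 mol

6.31 mol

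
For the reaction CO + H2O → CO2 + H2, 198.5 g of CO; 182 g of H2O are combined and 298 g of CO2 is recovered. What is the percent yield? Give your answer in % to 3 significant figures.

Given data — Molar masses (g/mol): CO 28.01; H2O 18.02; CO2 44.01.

95.5 %

n(CO) = 198.5 / 28.01 = 7.087 mol
n(H2O) = 182.0 / 18.02 = 10.10 mol
n/ν for CO = 7.087/1 = 7.087
n/ν for H2O = 10.10/1 = 10.10
Smallest n/ν is CO → limiting reagent.
theoretical n(CO2) = (1/1) × 7.087 = 7.087 mol → 311.9 g
% yield = 298 / 311.9 × 100 = 95.54 %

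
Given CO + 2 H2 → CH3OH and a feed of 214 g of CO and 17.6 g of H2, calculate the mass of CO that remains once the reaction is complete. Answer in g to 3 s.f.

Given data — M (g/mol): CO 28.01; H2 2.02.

n(CO) = 214.0 / 28.01 = 7.640 mol
n(H2) = 17.60 / 2.02 = 8.713 mol
n/ν for CO = 7.640/1 = 7.640
n/ν for H2 = 8.713/2 = 4.357
Smallest n/ν is H2 → limiting reagent.
CO consumed = (1/2) × 8.713 = 4.357 mol
CO remaining = 7.640 − 4.357 = 3.283 mol
mass = 3.283 × 28.01 = 91.96 g

92.0 g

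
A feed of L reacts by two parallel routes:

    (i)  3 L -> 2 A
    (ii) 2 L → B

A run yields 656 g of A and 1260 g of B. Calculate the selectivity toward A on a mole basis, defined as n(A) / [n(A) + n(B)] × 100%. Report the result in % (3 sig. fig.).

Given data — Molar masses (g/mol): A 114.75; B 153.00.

n(A) = 656 / 114.75 = 5.717 mol
n(B) = 1260 / 153.00 = 8.235 mol
selectivity = 5.717/(5.717+8.235) × 100 = 40.98 %

41.0 %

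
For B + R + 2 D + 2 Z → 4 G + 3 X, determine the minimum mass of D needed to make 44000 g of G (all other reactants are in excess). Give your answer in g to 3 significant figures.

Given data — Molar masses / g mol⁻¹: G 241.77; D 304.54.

27700 g

n(G) = 44000 / 241.77 = 182.0 mol
n(D) = (2/4) × 182.0 = 91.00 mol
mass = 91.00 × 304.54 = 27710 g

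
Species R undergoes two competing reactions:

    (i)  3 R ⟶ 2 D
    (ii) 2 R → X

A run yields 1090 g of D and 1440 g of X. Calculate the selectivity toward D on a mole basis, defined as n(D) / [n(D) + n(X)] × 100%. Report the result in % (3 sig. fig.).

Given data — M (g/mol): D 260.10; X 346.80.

50.2 %

n(D) = 1090 / 260.10 = 4.191 mol
n(X) = 1440 / 346.80 = 4.152 mol
selectivity = 4.191/(4.191+4.152) × 100 = 50.23 %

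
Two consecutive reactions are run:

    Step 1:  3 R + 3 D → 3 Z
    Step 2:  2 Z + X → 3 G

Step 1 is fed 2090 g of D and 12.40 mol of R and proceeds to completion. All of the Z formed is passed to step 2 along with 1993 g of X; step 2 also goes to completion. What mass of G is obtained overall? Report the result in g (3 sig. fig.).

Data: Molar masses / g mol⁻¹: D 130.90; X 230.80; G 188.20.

3500 g

Step 1:
n(D) = 2090 / 130.90 = 15.97 mol
n(R) = 12.40 mol
n/ν for D = 15.97/3 = 5.323
n/ν for R = 12.40/3 = 4.133
Smallest n/ν is R → limiting reagent.
n(Z) produced = (3/3) × 12.40 = 12.40 mol
Step 2:
n(Z) available = 12.40 mol
n(X) = 1993 / 230.80 = 8.635 mol
n/ν for Z = 12.40/2 = 6.200
n/ν for X = 8.635/1 = 8.635
Smallest n/ν is Z → limiting reagent.
n(G) = (3/2) × 12.40 = 18.60 mol
mass = 18.60 × 188.20 = 3501 g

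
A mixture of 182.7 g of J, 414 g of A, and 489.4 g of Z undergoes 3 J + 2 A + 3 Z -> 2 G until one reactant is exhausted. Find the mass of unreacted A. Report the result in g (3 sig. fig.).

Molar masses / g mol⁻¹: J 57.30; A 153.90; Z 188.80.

n(J) = 182.7 / 57.30 = 3.188 mol
n(A) = 414.0 / 153.90 = 2.690 mol
n(Z) = 489.4 / 188.80 = 2.592 mol
n/ν for J = 3.188/3 = 1.063
n/ν for A = 2.690/2 = 1.345
n/ν for Z = 2.592/3 = 0.8640
Smallest n/ν is Z → limiting reagent.
A consumed = (2/3) × 2.592 = 1.728 mol
A remaining = 2.690 − 1.728 = 0.9620 mol
mass = 0.9620 × 153.90 = 148.1 g

148 g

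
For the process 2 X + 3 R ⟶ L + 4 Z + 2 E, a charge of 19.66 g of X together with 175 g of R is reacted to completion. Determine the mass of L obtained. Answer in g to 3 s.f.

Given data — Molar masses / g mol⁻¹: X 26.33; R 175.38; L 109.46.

36.4 g

n(X) = 19.66 / 26.33 = 0.7467 mol
n(R) = 175.0 / 175.38 = 0.9978 mol
n/ν for X = 0.7467/2 = 0.3734
n/ν for R = 0.9978/3 = 0.3326
Smallest n/ν is R → limiting reagent.
n(L) = (1/3) × 0.9978 = 0.3326 mol
mass = 0.3326 × 109.46 = 36.41 g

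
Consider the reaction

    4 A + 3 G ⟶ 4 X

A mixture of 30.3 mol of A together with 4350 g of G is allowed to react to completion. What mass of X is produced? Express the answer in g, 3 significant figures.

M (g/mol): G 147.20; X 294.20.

n(A) = 30.30 mol
n(G) = 4350 / 147.20 = 29.55 mol
n/ν for A = 30.30/4 = 7.575
n/ν for G = 29.55/3 = 9.850
Smallest n/ν is A → limiting reagent.
n(X) = (4/4) × 30.30 = 30.30 mol
mass = 30.30 × 294.20 = 8914 g

8910 g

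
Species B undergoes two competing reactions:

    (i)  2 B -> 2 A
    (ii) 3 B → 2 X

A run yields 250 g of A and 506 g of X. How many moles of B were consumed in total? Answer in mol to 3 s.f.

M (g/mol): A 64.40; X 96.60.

11.7 mol

n(A) = 250 / 64.40 = 3.882 mol
n(X) = 506 / 96.60 = 5.238 mol
n(B) via (i) = (2/2)×3.882 = 3.882 mol
n(B) via (ii) = (3/2)×5.238 = 7.857 mol
total n(B) = 3.882 + 7.857 = 11.74 mol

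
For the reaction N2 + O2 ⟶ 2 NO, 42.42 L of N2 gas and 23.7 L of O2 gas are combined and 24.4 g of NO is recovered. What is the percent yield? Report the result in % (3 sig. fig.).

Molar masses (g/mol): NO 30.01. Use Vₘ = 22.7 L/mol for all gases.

n(N2) = 42.42 / 22.7 = 1.869 mol
n(O2) = 23.70 / 22.7 = 1.044 mol
n/ν → N2: 1.869, O2: 1.044; O2 is limiting.
theoretical n(NO) = (2/1) × 1.044 = 2.088 mol → 62.66 g
% yield = 24.4 / 62.66 × 100 = 38.94 %

38.9 %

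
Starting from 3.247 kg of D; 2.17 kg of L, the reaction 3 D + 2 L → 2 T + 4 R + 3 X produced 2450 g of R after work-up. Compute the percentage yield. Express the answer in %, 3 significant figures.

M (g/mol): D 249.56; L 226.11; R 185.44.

76.2 %

n(D) = 3.247×1000 / 249.56 = 13.01 mol
n(L) = 2.170×1000 / 226.11 = 9.597 mol
n/ν for D = 13.01/3 = 4.337
n/ν for L = 9.597/2 = 4.799
Smallest n/ν is D → limiting reagent.
theoretical n(R) = (4/3) × 13.01 = 17.35 mol → 3217 g
% yield = 2450 / 3217 × 100 = 76.16 %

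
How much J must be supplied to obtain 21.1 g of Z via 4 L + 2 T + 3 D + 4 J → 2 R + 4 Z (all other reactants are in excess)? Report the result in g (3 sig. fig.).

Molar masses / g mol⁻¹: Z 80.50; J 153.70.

n(Z) = 21.1 / 80.50 = 0.2621 mol
n(J) = (4/4) × 0.2621 = 0.2621 mol
mass = 0.2621 × 153.70 = 40.28 g

40.3 g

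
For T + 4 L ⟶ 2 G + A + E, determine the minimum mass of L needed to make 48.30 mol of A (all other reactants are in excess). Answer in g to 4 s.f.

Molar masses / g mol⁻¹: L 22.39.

4326 g

n(A) = 48.30 mol
n(L) = (4/1) × 48.30 = 193.2 mol
mass = 193.2 × 22.39 = 4326 g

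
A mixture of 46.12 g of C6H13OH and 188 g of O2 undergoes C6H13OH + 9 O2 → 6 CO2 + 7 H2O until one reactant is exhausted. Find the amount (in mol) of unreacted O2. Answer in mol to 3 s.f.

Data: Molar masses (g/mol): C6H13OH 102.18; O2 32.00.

n(C6H13OH) = 46.12 / 102.18 = 0.4514 mol
n(O2) = 188.0 / 32.00 = 5.875 mol
n/ν → C6H13OH: 0.4514, O2: 0.6528; C6H13OH is limiting.
O2 consumed = (9/1) × 0.4514 = 4.063 mol
O2 remaining = 5.875 − 4.063 = 1.812 mol

1.81 mol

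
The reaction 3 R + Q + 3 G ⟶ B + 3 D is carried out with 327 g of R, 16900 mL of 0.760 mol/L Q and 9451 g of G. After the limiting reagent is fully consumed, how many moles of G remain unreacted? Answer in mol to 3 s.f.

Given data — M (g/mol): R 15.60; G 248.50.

17.1 mol

n(R) = 327.0 / 15.60 = 20.96 mol
n(Q) = 0.760 × 16900/1000 = 12.84 mol
n(G) = 9451 / 248.50 = 38.03 mol
n/ν → R: 6.987, Q: 12.84, G: 12.68; R is limiting.
G consumed = (3/3) × 20.96 = 20.96 mol
G remaining = 38.03 − 20.96 = 17.07 mol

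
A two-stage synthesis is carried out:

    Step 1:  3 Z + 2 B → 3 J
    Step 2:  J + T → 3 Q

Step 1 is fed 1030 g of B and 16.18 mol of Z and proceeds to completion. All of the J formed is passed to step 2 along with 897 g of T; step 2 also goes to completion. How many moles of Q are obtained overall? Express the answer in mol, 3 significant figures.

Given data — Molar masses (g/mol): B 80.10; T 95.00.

28.3 mol

Step 1:
n(B) = 1030 / 80.10 = 12.86 mol
n(Z) = 16.18 mol
n/ν for B = 12.86/2 = 6.430
n/ν for Z = 16.18/3 = 5.393
Smallest n/ν is Z → limiting reagent.
n(J) produced = (3/3) × 16.18 = 16.18 mol
Step 2:
n(J) available = 16.18 mol
n(T) = 897.0 / 95.00 = 9.442 mol
n/ν for J = 16.18/1 = 16.18
n/ν for T = 9.442/1 = 9.442
Smallest n/ν is T → limiting reagent.
n(Q) = (3/1) × 9.442 = 28.33 mol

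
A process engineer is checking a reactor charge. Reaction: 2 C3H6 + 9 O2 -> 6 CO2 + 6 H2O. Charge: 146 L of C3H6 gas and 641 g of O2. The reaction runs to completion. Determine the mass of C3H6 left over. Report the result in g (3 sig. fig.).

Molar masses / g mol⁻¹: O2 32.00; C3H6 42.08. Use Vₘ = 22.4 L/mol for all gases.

n(C3H6) = 146.0 / 22.4 = 6.518 mol
n(O2) = 641.0 / 32.00 = 20.03 mol
n/ν for C3H6 = 6.518/2 = 3.259
n/ν for O2 = 20.03/9 = 2.226
Smallest n/ν is O2 → limiting reagent.
C3H6 consumed = (2/9) × 20.03 = 4.451 mol
C3H6 remaining = 6.518 − 4.451 = 2.067 mol
mass = 2.067 × 42.08 = 86.98 g

87.0 g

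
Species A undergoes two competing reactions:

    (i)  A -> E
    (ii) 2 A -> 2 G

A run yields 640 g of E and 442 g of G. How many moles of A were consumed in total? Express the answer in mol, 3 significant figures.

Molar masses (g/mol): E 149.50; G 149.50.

n(E) = 640 / 149.50 = 4.281 mol
n(G) = 442 / 149.50 = 2.957 mol
n(A) via (i) = (1/1)×4.281 = 4.281 mol
n(A) via (ii) = (2/2)×2.957 = 2.957 mol
total n(A) = 4.281 + 2.957 = 7.238 mol

7.24 mol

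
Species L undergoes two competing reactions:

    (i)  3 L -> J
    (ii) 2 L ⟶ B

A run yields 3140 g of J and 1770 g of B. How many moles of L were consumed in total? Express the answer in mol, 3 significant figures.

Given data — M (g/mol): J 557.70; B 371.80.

n(J) = 3140 / 557.70 = 5.630 mol
n(B) = 1770 / 371.80 = 4.761 mol
n(L) via (i) = (3/1)×5.630 = 16.89 mol
n(L) via (ii) = (2/1)×4.761 = 9.522 mol
total n(L) = 16.89 + 9.522 = 26.41 mol

26.4 mol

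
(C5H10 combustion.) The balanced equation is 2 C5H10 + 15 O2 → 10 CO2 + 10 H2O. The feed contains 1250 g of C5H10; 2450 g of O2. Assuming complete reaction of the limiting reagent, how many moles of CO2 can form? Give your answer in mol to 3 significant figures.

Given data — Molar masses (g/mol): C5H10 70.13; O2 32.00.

51.0 mol

n(C5H10) = 1250 / 70.13 = 17.82 mol
n(O2) = 2450 / 32.00 = 76.56 mol
n/ν for C5H10 = 17.82/2 = 8.910
n/ν for O2 = 76.56/15 = 5.104
Smallest n/ν is O2 → limiting reagent.
n(CO2) = (10/15) × 76.56 = 51.04 mol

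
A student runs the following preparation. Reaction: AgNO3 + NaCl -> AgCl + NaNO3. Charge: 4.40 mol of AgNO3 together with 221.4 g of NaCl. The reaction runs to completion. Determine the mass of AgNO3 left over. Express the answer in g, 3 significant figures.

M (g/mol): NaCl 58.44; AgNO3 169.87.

n(AgNO3) = 4.400 mol
n(NaCl) = 221.4 / 58.44 = 3.789 mol
n/ν → AgNO3: 4.400, NaCl: 3.789; NaCl is limiting.
AgNO3 consumed = (1/1) × 3.789 = 3.789 mol
AgNO3 remaining = 4.400 − 3.789 = 0.6110 mol
mass = 0.6110 × 169.87 = 103.8 g

104 g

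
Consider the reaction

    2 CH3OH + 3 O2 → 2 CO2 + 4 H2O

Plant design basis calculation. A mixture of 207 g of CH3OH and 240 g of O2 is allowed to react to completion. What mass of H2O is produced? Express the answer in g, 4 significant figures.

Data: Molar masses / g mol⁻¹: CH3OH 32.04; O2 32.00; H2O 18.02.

180.2 g

n(CH3OH) = 207.0 / 32.04 = 6.461 mol
n(O2) = 240.0 / 32.00 = 7.500 mol
n/ν for CH3OH = 6.461/2 = 3.231
n/ν for O2 = 7.500/3 = 2.500
Smallest n/ν is O2 → limiting reagent.
n(H2O) = (4/3) × 7.500 = 10.00 mol
mass = 10.00 × 18.02 = 180.2 g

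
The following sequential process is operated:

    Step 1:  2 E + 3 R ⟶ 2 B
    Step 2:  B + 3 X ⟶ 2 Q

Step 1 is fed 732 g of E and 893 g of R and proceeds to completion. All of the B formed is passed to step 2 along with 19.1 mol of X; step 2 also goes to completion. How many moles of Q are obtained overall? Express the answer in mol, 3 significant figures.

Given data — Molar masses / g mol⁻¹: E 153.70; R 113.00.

Step 1:
n(E) = 732.0 / 153.70 = 4.763 mol
n(R) = 893.0 / 113.00 = 7.903 mol
n/ν → E: 2.382, R: 2.634; E is limiting.
n(B) produced = (2/2) × 4.763 = 4.763 mol
Step 2:
n(B) available = 4.763 mol
n(X) = 19.10 mol
n/ν → B: 4.763, X: 6.367; B is limiting.
n(Q) = (2/1) × 4.763 = 9.526 mol

9.53 mol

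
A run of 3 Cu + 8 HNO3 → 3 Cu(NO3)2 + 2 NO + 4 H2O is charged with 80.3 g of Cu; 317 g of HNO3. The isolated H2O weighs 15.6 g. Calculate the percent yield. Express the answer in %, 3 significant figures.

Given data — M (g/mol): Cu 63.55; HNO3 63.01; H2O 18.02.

n(Cu) = 80.30 / 63.55 = 1.264 mol
n(HNO3) = 317.0 / 63.01 = 5.031 mol
n/ν for Cu = 1.264/3 = 0.4213
n/ν for HNO3 = 5.031/8 = 0.6289
Smallest n/ν is Cu → limiting reagent.
theoretical n(H2O) = (4/3) × 1.264 = 1.685 mol → 30.36 g
% yield = 15.6 / 30.36 × 100 = 51.38 %

51.4 %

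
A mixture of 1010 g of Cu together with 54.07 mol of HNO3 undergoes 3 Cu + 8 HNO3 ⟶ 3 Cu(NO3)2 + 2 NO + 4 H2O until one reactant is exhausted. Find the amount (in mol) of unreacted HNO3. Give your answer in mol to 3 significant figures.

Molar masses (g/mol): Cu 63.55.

11.7 mol

n(Cu) = 1010 / 63.55 = 15.89 mol
n(HNO3) = 54.07 mol
n/ν → Cu: 5.297, HNO3: 6.759; Cu is limiting.
HNO3 consumed = (8/3) × 15.89 = 42.37 mol
HNO3 remaining = 54.07 − 42.37 = 11.70 mol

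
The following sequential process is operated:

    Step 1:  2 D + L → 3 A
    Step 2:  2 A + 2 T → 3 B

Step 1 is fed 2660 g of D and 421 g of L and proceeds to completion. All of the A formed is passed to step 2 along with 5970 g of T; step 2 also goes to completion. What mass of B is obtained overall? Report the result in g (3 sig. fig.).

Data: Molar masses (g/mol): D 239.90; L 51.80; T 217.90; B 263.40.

6570 g

Step 1:
n(D) = 2660 / 239.90 = 11.09 mol
n(L) = 421.0 / 51.80 = 8.127 mol
n/ν for D = 11.09/2 = 5.545
n/ν for L = 8.127/1 = 8.127
Smallest n/ν is D → limiting reagent.
n(A) produced = (3/2) × 11.09 = 16.64 mol
Step 2:
n(A) available = 16.64 mol
n(T) = 5970 / 217.90 = 27.40 mol
n/ν for A = 16.64/2 = 8.320
n/ν for T = 27.40/2 = 13.70
Smallest n/ν is A → limiting reagent.
n(B) = (3/2) × 16.64 = 24.96 mol
mass = 24.96 × 263.40 = 6574 g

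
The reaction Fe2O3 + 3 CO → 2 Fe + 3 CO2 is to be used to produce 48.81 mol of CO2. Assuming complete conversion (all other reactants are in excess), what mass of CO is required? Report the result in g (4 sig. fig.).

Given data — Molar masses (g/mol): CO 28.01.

n(CO2) = 48.81 mol
n(CO) = (3/3) × 48.81 = 48.81 mol
mass = 48.81 × 28.01 = 1367 g

1367 g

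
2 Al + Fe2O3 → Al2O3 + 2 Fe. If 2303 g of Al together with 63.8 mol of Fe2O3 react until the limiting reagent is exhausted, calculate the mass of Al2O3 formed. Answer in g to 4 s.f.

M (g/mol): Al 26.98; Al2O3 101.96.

n(Al) = 2303 / 26.98 = 85.36 mol
n(Fe2O3) = 63.80 mol
n/ν → Al: 42.68, Fe2O3: 63.80; Al is limiting.
n(Al2O3) = (1/2) × 85.36 = 42.68 mol
mass = 42.68 × 101.96 = 4352 g

4352 g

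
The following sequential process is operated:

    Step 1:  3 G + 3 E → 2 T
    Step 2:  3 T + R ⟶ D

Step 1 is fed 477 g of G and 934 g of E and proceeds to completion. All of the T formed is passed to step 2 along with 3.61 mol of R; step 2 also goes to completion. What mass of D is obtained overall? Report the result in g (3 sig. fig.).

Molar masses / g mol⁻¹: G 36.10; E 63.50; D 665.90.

Step 1:
n(G) = 477.0 / 36.10 = 13.21 mol
n(E) = 934.0 / 63.50 = 14.71 mol
n/ν for G = 13.21/3 = 4.403
n/ν for E = 14.71/3 = 4.903
Smallest n/ν is G → limiting reagent.
n(T) produced = (2/3) × 13.21 = 8.807 mol
Step 2:
n(T) available = 8.807 mol
n(R) = 3.610 mol
n/ν for T = 8.807/3 = 2.936
n/ν for R = 3.610/1 = 3.610
Smallest n/ν is T → limiting reagent.
n(D) = (1/3) × 8.807 = 2.936 mol
mass = 2.936 × 665.90 = 1955 g

1960 g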